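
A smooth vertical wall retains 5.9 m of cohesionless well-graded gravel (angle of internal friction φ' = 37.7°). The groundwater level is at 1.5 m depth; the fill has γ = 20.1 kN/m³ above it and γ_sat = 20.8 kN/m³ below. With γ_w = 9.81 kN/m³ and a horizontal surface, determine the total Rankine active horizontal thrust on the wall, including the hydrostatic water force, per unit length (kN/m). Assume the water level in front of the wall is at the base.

158 kN/m

K_a = tan²(45° − φ/2) = 0.2411.
γ' = 20.8 − 9.81 = 10.99 kN/m³. Depth below WT = 4.4 m.
σ'_h at WT = K_a γ d_w = 7.268 kPa; at base = 7.268 + K_a γ' × 4.4 = 18.92 kPa.
P₁ (0–1.5 m) = ½×7.268×1.5 = 5.451. P₂ (1.5–5.9 m) = ½(7.268+18.92)×4.4 = 57.62.
P_w = ½ γ_w h₂² = 0.5×9.81×4.4² = 94.96. Total = 5.451+57.62+94.96 = 158.0 kN/m.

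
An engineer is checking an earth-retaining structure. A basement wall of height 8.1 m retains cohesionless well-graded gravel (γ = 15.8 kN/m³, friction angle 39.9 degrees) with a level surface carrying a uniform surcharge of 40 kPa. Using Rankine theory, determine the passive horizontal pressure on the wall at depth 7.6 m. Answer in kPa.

733 kPa

K_p = (1 + sin φ)/(1 − sin φ) = 4.578.
σ_v = γz + q = 15.8 × 7.6 + 40 = 160.1 kPa.
σ_h = K_p σ_v = 4.578 × 160.1 = 732.8 kPa.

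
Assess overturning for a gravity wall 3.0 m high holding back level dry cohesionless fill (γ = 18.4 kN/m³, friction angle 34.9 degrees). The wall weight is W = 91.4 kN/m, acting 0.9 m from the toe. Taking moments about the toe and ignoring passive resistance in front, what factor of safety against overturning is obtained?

K_a = tan²(45° − 34.9°/2) = 0.2721.
P_a = ½K_aγH² = 0.5×0.2721×18.4×3.0² = 22.53 kN/m, acting at H/3 = 1.000 m above the base.
Overturning moment M_o = P_a × H/3 = 22.53 × 1.000 = 22.53.
Resisting moment M_r = W × 0.9 = 91.4 × 0.9 = 82.26.
FS_overturning = M_r/M_o = 82.26/22.53 = 3.651.

3.65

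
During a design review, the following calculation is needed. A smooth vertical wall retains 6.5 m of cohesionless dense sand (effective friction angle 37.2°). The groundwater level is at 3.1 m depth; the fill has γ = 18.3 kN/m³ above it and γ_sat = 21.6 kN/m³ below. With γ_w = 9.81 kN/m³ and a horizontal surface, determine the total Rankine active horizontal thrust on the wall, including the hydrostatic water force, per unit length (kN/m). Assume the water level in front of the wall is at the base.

143 kN/m

K_a = tan²(45° − φ/2) = 0.2464.
γ' = 21.6 − 9.81 = 11.79 kN/m³. Depth below WT = 3.4 m.
σ'_h at WT = K_a γ d_w = 13.98 kPa; at base = 13.98 + K_a γ' × 3.4 = 23.86 kPa.
P₁ (0–3.1 m) = ½×13.98×3.1 = 21.67. P₂ (3.1–6.5 m) = ½(13.98+23.86)×3.4 = 64.32.
P_w = ½ γ_w h₂² = 0.5×9.81×3.4² = 56.70. Total = 21.67+64.32+56.70 = 142.7 kN/m.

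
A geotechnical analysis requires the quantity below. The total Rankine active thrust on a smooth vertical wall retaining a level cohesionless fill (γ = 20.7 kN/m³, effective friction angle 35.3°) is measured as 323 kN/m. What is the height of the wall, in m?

K_a = 0.2675. P_a = ½ K_a γ H² ⇒ H = √(2P_a/(K_a γ)).
H = √(2×323/(0.2675×20.7)) = 10.80 m.

10.8 m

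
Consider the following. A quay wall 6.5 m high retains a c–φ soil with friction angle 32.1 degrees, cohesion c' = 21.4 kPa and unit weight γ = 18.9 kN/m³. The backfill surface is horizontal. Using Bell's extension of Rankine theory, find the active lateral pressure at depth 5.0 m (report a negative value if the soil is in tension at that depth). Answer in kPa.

5.24 kPa

K_a = (1 − sin φ)/(1 + sin φ) = 0.3060.
σ_a = K_a γ z − 2c√K_a = 0.3060×18.9×5.0 − 2×21.4×0.5532 = 5.241 kPa.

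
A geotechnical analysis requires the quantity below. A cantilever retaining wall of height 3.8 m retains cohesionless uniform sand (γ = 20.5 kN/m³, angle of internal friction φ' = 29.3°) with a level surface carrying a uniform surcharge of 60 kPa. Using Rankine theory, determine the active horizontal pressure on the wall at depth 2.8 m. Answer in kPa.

K_a = (1 − sin φ)/(1 + sin φ) = 0.3428.
σ_v = γz + q = 20.5 × 2.8 + 60 = 117.4 kPa.
σ_h = K_a σ_v = 0.3428 × 117.4 = 40.25 kPa.

40.2 kPa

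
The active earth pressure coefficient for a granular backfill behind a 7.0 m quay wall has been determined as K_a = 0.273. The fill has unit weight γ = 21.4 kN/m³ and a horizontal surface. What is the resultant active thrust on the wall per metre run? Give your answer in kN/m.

P = ½ K_a γ H² = 0.5 × 0.273 × 21.4 × 7.0² = 143.1 kN/m.

143 kN/m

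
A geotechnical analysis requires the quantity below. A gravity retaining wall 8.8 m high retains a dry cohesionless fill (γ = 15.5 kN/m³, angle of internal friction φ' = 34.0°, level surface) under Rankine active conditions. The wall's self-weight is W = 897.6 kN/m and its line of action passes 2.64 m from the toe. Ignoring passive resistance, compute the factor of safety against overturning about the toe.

K_a = tan²(45° − 34.0°/2) = 0.2827.
P_a = ½K_aγH² = 0.5×0.2827×15.5×8.8² = 169.7 kN/m, acting at H/3 = 2.933 m above the base.
Overturning moment M_o = P_a × H/3 = 169.7 × 2.933 = 497.7.
Resisting moment M_r = W × 2.64 = 897.6 × 2.64 = 2370.
FS_overturning = M_r/M_o = 2370/497.7 = 4.761.

4.76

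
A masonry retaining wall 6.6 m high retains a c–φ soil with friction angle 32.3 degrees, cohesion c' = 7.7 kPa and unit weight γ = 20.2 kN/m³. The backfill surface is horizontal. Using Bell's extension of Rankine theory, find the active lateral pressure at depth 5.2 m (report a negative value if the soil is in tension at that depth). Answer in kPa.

23.4 kPa

K_a = (1 − sin φ)/(1 + sin φ) = 0.3035.
σ_a = K_a γ z − 2c√K_a = 0.3035×20.2×5.2 − 2×7.7×0.5509 = 23.39 kPa.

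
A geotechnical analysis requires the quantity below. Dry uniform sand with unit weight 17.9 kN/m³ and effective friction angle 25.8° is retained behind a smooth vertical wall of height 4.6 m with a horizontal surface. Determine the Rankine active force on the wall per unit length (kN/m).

74.5 kN/m

K_a = tan²(45° − φ/2) = 0.3935.
P_a = ½ K_a γ H² = 0.5 × 0.3935 × 17.9 × 4.6² = 74.52 kN/m.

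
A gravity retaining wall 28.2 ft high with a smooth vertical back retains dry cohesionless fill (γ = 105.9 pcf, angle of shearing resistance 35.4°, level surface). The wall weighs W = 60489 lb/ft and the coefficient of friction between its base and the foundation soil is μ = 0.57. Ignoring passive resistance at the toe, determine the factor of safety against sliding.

3.07

K_a = tan²(45° − 35.4°/2) = 0.2664.
P_a = ½K_aγH² = 0.5×0.2664×105.9×28.2² = 11220 lb/ft, acting at H/3 = 9.400 ft above the base.
FS_sliding = μW / P_a = 0.57×60489 / 11220 = 3.074.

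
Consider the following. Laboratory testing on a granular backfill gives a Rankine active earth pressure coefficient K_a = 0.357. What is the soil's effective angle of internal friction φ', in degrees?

K_a = tan²(45° − φ/2) ⇒ 45° − φ/2 = arctan(√0.357) = 30.86°.
φ = 2(45° − 30.86°) = 28.28°.

28.3°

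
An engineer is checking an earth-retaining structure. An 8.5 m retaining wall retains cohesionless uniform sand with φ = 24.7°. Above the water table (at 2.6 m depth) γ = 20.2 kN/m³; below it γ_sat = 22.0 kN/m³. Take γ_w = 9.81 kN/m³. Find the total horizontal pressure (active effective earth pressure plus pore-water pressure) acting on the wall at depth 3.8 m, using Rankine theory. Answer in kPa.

39.3 kPa

K_a = (1 − sin φ)/(1 + sin φ) = 0.4106.
γ' = 22.0 − 9.81 = 12.19 kN/m³.
Effective vertical stress at 3.8 m: σ'_v = 20.2×2.6 + 12.19×1.20 = 67.15 kPa.
σ'_h = K_a σ'_v = 0.4106 × 67.15 = 27.57 kPa; u = γ_w × 1.20 = 11.77 kPa.
Total σ_h = 27.57 + 11.77 = 39.34 kPa.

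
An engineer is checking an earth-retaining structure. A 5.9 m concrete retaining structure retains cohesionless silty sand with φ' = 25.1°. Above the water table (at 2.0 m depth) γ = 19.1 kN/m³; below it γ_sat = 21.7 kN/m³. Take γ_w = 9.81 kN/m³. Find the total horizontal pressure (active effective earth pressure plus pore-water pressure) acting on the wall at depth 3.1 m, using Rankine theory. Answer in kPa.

31.5 kPa

K_a = (1 − sin φ)/(1 + sin φ) = 0.4043.
γ' = 21.7 − 9.81 = 11.89 kN/m³.
Effective vertical stress at 3.1 m: σ'_v = 19.1×2.0 + 11.89×1.10 = 51.28 kPa.
σ'_h = K_a σ'_v = 0.4043 × 51.28 = 20.73 kPa; u = γ_w × 1.10 = 10.79 kPa.
Total σ_h = 20.73 + 10.79 = 31.52 kPa.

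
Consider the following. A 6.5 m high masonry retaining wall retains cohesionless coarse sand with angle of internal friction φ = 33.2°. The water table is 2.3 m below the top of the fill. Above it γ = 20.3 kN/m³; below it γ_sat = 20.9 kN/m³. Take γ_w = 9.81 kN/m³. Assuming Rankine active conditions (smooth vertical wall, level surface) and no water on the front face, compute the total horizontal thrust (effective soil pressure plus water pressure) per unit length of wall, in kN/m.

188 kN/m

K_a = tan²(45° − φ/2) = 0.2924.
γ' = 20.9 − 9.81 = 11.09 kN/m³. Depth below WT = 4.2 m.
σ'_h at WT = K_a γ d_w = 13.65 kPa; at base = 13.65 + K_a γ' × 4.2 = 27.27 kPa.
P₁ (0–2.3 m) = ½×13.65×2.3 = 15.70. P₂ (2.3–6.5 m) = ½(13.65+27.27)×4.2 = 85.93.
P_w = ½ γ_w h₂² = 0.5×9.81×4.2² = 86.52. Total = 15.70+85.93+86.52 = 188.1 kN/m.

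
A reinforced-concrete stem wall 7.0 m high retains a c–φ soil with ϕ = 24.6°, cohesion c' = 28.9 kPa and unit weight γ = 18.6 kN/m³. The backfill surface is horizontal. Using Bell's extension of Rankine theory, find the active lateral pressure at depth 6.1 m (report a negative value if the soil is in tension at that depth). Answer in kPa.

K_a = (1 − sin φ)/(1 + sin φ) = 0.4121.
σ_a = K_a γ z − 2c√K_a = 0.4121×18.6×6.1 − 2×28.9×0.6420 = 9.656 kPa.

9.66 kPa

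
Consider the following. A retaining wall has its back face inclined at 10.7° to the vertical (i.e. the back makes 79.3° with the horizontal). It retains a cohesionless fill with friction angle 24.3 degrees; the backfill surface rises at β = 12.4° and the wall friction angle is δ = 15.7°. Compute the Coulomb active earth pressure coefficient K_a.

0.570

K_a = sin²(α+φ) / [sin²α · sin(α−δ) · (1 + √{sin(φ+δ)sin(φ−β) / (sin(α−δ)sin(α+β))})²].
With α = 79.3°, φ = 24.3°, δ = 15.7°, β = 12.4°: K_a = 0.5697.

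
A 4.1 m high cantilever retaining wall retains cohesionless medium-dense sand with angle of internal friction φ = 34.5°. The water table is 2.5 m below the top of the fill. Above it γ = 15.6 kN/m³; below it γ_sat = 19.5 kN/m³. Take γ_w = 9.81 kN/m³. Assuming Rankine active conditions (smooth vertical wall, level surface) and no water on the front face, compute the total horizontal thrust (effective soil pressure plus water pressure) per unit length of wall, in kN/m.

K_a = tan²(45° − φ/2) = 0.2768.
γ' = 19.5 − 9.81 = 9.690 kN/m³. Depth below WT = 1.6 m.
σ'_h at WT = K_a γ d_w = 10.80 kPa; at base = 10.80 + K_a γ' × 1.6 = 15.09 kPa.
P₁ (0–2.5 m) = ½×10.80×2.5 = 13.49. P₂ (2.5–4.1 m) = ½(10.80+15.09)×1.6 = 20.71.
P_w = ½ γ_w h₂² = 0.5×9.81×1.6² = 12.56. Total = 13.49+20.71+12.56 = 46.76 kN/m.

46.8 kN/m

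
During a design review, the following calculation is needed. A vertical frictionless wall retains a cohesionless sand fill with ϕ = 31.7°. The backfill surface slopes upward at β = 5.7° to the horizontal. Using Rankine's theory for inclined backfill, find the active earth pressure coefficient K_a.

0.315

K_a = cos β · (cos β − √(cos²β − cos²φ)) / (cos β + √(cos²β − cos²φ)).
cos β = 0.9951, cos φ = 0.8508, √(cos²β − cos²φ) = 0.5160.
K_a = 0.9951 × (0.9951 − 0.5160)/(0.9951 + 0.5160) = 0.3155.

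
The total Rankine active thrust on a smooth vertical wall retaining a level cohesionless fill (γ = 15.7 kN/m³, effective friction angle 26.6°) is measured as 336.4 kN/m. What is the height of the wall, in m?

10.6 m

K_a = 0.3814. P_a = ½ K_a γ H² ⇒ H = √(2P_a/(K_a γ)).
H = √(2×336.4/(0.3814×15.7)) = 10.60 m.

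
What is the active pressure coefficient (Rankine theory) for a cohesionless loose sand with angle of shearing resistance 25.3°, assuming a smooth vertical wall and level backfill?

0.401

K_a = (1 − sin φ)/(1 + sin φ) = (1 − sin 25.3°)/(1 + sin 25.3°) = 0.4012.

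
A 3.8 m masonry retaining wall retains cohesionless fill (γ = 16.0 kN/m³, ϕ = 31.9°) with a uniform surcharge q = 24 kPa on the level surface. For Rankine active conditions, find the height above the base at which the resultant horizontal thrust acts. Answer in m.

1.55 m

K_a = 0.3085.
Triangular part P₁ = ½K_aγH² = 35.64 at H/3 = 1.267 m; rectangular part P₂ = K_a q H = 28.14 at H/2 = 1.900 m.
ȳ = (P₁·1.267 + P₂·1.900)/(P₁+P₂) = 1.546 m.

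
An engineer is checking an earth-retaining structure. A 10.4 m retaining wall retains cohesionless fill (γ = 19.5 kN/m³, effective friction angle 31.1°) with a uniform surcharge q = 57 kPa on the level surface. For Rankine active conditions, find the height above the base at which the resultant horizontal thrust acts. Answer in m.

4.09 m

K_a = 0.3188.
Triangular part P₁ = ½K_aγH² = 336.2 at H/3 = 3.467 m; rectangular part P₂ = K_a q H = 189.0 at H/2 = 5.200 m.
ȳ = (P₁·3.467 + P₂·5.200)/(P₁+P₂) = 4.090 m.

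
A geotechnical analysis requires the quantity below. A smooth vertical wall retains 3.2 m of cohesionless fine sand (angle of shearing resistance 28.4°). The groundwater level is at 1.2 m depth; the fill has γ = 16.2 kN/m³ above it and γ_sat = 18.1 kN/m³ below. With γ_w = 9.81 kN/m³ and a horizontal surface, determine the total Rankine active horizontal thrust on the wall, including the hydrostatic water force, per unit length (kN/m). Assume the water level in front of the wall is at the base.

43.5 kN/m

K_a = tan²(45° − φ/2) = 0.3554.
γ' = 18.1 − 9.81 = 8.290 kN/m³. Depth below WT = 2.0 m.
σ'_h at WT = K_a γ d_w = 6.908 kPa; at base = 6.908 + K_a γ' × 2.0 = 12.80 kPa.
P₁ (0–1.2 m) = ½×6.908×1.2 = 4.145. P₂ (1.2–3.2 m) = ½(6.908+12.80)×2.0 = 19.71.
P_w = ½ γ_w h₂² = 0.5×9.81×2.0² = 19.62. Total = 4.145+19.71+19.62 = 43.47 kN/m.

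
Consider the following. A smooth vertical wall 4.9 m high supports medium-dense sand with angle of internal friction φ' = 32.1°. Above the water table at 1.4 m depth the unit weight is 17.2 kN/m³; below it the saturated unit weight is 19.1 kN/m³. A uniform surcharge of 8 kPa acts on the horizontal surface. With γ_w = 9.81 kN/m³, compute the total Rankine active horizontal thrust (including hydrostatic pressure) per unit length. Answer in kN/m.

120 kN/m

K_a = tan²(45° − φ/2) = 0.3060.
γ' = 19.1 − 9.81 = 9.290 kN/m³. h₂ = H − d_w = 3.5 m.
σ'_h: at surface K_a·q = 2.448; at WT K_a(q+γd_w) = 9.816; at base K_a(q+γd_w+γ'h₂) = 19.77 kPa.
P₁ = ½(2.448+9.816)×1.4 = 8.585; P₂ = ½(9.816+19.77)×3.5 = 51.77; P_w = ½γ_w h₂² = 60.09.
Total = 8.585+51.77+60.09 = 120.4 kN/m.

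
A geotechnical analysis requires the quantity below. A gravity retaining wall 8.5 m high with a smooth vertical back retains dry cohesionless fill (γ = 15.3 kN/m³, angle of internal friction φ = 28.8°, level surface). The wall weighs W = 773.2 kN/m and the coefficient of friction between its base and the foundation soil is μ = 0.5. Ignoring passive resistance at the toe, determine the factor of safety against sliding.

2.00

K_a = tan²(45° − 28.8°/2) = 0.3498.
P_a = ½K_aγH² = 0.5×0.3498×15.3×8.5² = 193.3 kN/m, acting at H/3 = 2.833 m above the base.
FS_sliding = μW / P_a = 0.5×773.2 / 193.3 = 2.000.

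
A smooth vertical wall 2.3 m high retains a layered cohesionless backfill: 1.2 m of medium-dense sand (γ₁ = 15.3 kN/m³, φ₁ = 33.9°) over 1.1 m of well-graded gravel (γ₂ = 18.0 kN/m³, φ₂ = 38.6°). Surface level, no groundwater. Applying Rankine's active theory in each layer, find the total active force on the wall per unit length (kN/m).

K_a1 = tan²(45°−33.9°/2) = 0.2839; K_a2 = tan²(45°−38.6°/2) = 0.2316.
Layer 1: σ at base = K_a1 γ₁ h₁ = 5.213 kPa; P₁ = ½×5.213×1.2 = 3.128.
Layer 2: σ_v at top = γ₁h₁ = 18.36; σ_h top = K_a2×18.36 = 4.253; σ_h base = K_a2×(18.36+18.0×1.1) = 8.839.
P₂ = ½(4.253+8.839)×1.1 = 7.200. Total P_a = 3.128+7.200 = 10.33 kN/m.

10.3 kN/m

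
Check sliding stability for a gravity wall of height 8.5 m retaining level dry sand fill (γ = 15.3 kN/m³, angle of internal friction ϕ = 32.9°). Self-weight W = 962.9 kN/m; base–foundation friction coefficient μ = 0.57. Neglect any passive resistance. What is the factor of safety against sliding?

K_a = tan²(45° − 32.9°/2) = 0.2960.
P_a = ½K_aγH² = 0.5×0.2960×15.3×8.5² = 163.6 kN/m, acting at H/3 = 2.833 m above the base.
FS_sliding = μW / P_a = 0.57×962.9 / 163.6 = 3.354.

3.35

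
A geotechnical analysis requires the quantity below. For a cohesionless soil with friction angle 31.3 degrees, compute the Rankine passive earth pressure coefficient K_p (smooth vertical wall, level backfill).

K_p = (1 + sin φ)/(1 − sin φ) = tan²(45° + 31.3°/2) = 3.162.

3.16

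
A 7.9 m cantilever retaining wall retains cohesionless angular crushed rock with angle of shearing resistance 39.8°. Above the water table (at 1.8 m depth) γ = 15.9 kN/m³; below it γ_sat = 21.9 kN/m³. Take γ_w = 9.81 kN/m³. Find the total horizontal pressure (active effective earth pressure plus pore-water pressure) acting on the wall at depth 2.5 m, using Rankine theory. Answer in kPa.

K_a = (1 − sin φ)/(1 + sin φ) = 0.2194.
γ' = 21.9 − 9.81 = 12.09 kN/m³.
Effective vertical stress at 2.5 m: σ'_v = 15.9×1.8 + 12.09×0.700 = 37.08 kPa.
σ'_h = K_a σ'_v = 0.2194 × 37.08 = 8.137 kPa; u = γ_w × 0.700 = 6.867 kPa.
Total σ_h = 8.137 + 6.867 = 15.00 kPa.

15.0 kPa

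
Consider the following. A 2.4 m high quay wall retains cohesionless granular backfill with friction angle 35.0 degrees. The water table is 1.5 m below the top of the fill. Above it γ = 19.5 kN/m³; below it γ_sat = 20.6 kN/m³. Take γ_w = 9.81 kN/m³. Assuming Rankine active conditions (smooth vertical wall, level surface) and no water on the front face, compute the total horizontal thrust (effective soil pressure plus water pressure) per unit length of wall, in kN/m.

K_a = tan²(45° − φ/2) = 0.2710.
γ' = 20.6 − 9.81 = 10.79 kN/m³. Depth below WT = 0.9 m.
σ'_h at WT = K_a γ d_w = 7.926 kPa; at base = 7.926 + K_a γ' × 0.9 = 10.56 kPa.
P₁ (0–1.5 m) = ½×7.926×1.5 = 5.945. P₂ (1.5–2.4 m) = ½(7.926+10.56)×0.9 = 8.318.
P_w = ½ γ_w h₂² = 0.5×9.81×0.9² = 3.973. Total = 5.945+8.318+3.973 = 18.24 kN/m.

18.2 kN/m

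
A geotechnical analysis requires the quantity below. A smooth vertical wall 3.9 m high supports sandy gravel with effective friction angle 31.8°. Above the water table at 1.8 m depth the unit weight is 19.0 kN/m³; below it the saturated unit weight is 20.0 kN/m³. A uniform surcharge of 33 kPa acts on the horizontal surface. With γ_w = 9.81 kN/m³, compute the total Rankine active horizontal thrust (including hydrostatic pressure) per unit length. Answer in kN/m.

K_a = tan²(45° − φ/2) = 0.3098.
γ' = 20.0 − 9.81 = 10.19 kN/m³. h₂ = H − d_w = 2.1 m.
σ'_h: at surface K_a·q = 10.22; at WT K_a(q+γd_w) = 20.82; at base K_a(q+γd_w+γ'h₂) = 27.45 kPa.
P₁ = ½(10.22+20.82)×1.8 = 27.94; P₂ = ½(20.82+27.45)×2.1 = 50.68; P_w = ½γ_w h₂² = 21.63.
Total = 27.94+50.68+21.63 = 100.2 kN/m.

100 kN/m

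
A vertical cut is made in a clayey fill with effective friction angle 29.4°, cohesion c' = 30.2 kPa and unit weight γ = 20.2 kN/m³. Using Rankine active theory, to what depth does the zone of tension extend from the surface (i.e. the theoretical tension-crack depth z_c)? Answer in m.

5.12 m

K_a = tan²(45° − 29.4°/2) = 0.3415; √K_a = 0.5844.
The active pressure is zero where K_a γ z = 2c√K_a, so z_c = 2c/(γ√K_a) = 2×30.2/(20.2×0.5844) = 5.117 m.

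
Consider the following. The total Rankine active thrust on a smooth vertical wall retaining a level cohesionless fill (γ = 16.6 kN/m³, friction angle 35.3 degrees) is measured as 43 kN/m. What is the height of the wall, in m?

K_a = 0.2675. P_a = ½ K_a γ H² ⇒ H = √(2P_a/(K_a γ)).
H = √(2×43/(0.2675×16.6)) = 4.400 m.

4.40 m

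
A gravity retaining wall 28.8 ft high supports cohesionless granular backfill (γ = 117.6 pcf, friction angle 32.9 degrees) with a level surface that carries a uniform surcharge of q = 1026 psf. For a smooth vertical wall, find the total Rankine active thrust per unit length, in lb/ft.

K_a = tan²(45° − φ/2) = 0.2960.
Soil triangle: ½ K_a γ H² = 0.5×0.2960×117.6×28.8² = 14440 lb/ft.
Surcharge rectangle: K_a q H = 0.2960×1026×28.8 = 8747 lb/ft.
Total = 14440 + 8747 = 23190 lb/ft.

23200 lb/ft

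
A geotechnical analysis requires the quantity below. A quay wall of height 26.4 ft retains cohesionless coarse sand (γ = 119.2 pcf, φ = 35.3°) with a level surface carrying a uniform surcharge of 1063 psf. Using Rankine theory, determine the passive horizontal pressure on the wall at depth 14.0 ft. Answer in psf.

10200 psf

K_p = (1 + sin φ)/(1 − sin φ) = 3.738.
σ_v = γz + q = 119.2 × 14.0 + 1063 = 2732 psf.
σ_h = K_p σ_v = 3.738 × 2732 = 10210 psf.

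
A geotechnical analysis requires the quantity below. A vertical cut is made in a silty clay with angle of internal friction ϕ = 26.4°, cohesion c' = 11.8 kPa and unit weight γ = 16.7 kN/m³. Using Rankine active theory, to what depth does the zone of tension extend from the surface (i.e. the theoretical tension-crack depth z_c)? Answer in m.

2.28 m

K_a = tan²(45° − 26.4°/2) = 0.3844; √K_a = 0.6200.
The active pressure is zero where K_a γ z = 2c√K_a, so z_c = 2c/(γ√K_a) = 2×11.8/(16.7×0.6200) = 2.279 m.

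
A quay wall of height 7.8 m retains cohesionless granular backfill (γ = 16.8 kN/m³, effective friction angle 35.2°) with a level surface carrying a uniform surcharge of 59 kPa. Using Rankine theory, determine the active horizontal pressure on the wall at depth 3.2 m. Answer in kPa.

30.3 kPa

K_a = (1 − sin φ)/(1 + sin φ) = 0.2687.
σ_v = γz + q = 16.8 × 3.2 + 59 = 112.8 kPa.
σ_h = K_a σ_v = 0.2687 × 112.8 = 30.30 kPa.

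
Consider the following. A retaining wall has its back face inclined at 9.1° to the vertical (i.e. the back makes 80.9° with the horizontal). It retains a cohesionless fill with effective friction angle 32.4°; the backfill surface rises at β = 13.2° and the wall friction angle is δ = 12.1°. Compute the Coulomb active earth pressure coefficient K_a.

K_a = sin²(α+φ) / [sin²α · sin(α−δ) · (1 + √{sin(φ+δ)sin(φ−β) / (sin(α−δ)sin(α+β))})²].
With α = 80.9°, φ = 32.4°, δ = 12.1°, β = 13.2°: K_a = 0.4136.

0.414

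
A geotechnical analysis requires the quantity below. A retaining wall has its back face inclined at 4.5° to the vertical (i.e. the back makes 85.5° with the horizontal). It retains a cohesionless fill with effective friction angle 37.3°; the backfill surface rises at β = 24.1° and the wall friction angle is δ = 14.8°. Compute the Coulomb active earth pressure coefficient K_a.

K_a = sin²(α+φ) / [sin²α · sin(α−δ) · (1 + √{sin(φ+δ)sin(φ−β) / (sin(α−δ)sin(α+β))})²].
With α = 85.5°, φ = 37.3°, δ = 14.8°, β = 24.1°: K_a = 0.3582.

0.358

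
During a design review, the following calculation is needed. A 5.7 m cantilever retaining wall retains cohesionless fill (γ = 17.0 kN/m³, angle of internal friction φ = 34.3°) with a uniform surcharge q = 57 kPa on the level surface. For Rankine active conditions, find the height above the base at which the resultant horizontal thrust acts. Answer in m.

K_a = 0.2792.
Triangular part P₁ = ½K_aγH² = 77.09 at H/3 = 1.900 m; rectangular part P₂ = K_a q H = 90.70 at H/2 = 2.850 m.
ȳ = (P₁·1.900 + P₂·2.850)/(P₁+P₂) = 2.414 m.

2.41 m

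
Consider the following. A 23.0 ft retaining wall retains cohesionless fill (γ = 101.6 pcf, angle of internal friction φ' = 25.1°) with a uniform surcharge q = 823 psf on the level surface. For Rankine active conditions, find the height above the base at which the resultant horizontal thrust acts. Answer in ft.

9.25 ft

K_a = 0.4043.
Triangular part P₁ = ½K_aγH² = 10860 at H/3 = 7.667 ft; rectangular part P₂ = K_a q H = 7653 at H/2 = 11.50 ft.
ȳ = (P₁·7.667 + P₂·11.50)/(P₁+P₂) = 9.251 ft.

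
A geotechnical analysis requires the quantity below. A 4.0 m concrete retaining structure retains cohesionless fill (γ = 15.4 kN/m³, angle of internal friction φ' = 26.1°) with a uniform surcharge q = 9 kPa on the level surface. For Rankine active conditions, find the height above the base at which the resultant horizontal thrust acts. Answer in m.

1.48 m

K_a = 0.3889.
Triangular part P₁ = ½K_aγH² = 47.92 at H/3 = 1.333 m; rectangular part P₂ = K_a q H = 14.00 at H/2 = 2.000 m.
ȳ = (P₁·1.333 + P₂·2.000)/(P₁+P₂) = 1.484 m.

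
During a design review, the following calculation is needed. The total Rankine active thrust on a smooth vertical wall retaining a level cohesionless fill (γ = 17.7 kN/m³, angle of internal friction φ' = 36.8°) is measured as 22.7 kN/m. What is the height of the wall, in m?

3.20 m

K_a = 0.2508. P_a = ½ K_a γ H² ⇒ H = √(2P_a/(K_a γ)).
H = √(2×22.7/(0.2508×17.7)) = 3.198 m.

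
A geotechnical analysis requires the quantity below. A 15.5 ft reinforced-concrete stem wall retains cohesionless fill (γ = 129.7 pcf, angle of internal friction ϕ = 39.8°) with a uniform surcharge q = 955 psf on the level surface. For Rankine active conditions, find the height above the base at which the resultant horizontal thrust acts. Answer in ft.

6.43 ft

K_a = 0.2194.
Triangular part P₁ = ½K_aγH² = 3419 at H/3 = 5.167 ft; rectangular part P₂ = K_a q H = 3248 at H/2 = 7.750 ft.
ȳ = (P₁·5.167 + P₂·7.750)/(P₁+P₂) = 6.425 ft.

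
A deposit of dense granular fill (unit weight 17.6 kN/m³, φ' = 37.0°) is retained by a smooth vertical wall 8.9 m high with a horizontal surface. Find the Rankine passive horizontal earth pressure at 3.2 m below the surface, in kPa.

227 kPa

K_p = (1 + sin φ)/(1 − sin φ) = 4.023.
σ_h = K_p γ z = 4.023 × 17.6 × 3.2 = 226.6 kPa.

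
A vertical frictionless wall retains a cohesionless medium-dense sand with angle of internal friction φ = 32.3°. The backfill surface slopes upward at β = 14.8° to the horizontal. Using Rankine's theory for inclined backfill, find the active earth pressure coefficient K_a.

K_a = cos β · (cos β − √(cos²β − cos²φ)) / (cos β + √(cos²β − cos²φ)).
cos β = 0.9668, cos φ = 0.8453, √(cos²β − cos²φ) = 0.4693.
K_a = 0.9668 × (0.9668 − 0.4693)/(0.9668 + 0.4693) = 0.3349.

0.335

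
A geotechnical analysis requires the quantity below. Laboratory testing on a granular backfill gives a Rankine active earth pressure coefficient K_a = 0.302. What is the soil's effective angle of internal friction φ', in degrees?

32.4°

K_a = tan²(45° − φ/2) ⇒ 45° − φ/2 = arctan(√0.302) = 28.79°.
φ = 2(45° − 28.79°) = 32.42°.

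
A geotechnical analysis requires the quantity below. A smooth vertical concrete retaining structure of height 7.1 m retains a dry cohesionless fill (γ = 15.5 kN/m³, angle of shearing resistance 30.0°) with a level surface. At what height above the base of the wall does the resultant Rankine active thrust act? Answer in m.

K_a = 0.3333.
The pressure distribution is triangular, so the resultant acts at H/3 above the base = 7.1/3 = 2.367 m.

2.37 m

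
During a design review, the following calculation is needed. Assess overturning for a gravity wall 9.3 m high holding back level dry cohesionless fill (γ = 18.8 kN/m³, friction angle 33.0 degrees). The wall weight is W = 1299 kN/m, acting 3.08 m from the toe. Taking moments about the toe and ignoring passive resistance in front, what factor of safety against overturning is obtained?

K_a = tan²(45° − 33.0°/2) = 0.2948.
P_a = ½K_aγH² = 0.5×0.2948×18.8×9.3² = 239.7 kN/m, acting at H/3 = 3.100 m above the base.
Overturning moment M_o = P_a × H/3 = 239.7 × 3.100 = 743.0.
Resisting moment M_r = W × 3.08 = 1299 × 3.08 = 4001.
FS_overturning = M_r/M_o = 4001/743.0 = 5.385.

5.38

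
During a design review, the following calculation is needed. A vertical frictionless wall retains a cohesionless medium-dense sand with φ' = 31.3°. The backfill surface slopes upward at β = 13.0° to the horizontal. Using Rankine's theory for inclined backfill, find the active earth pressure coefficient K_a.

K_a = cos β · (cos β − √(cos²β − cos²φ)) / (cos β + √(cos²β − cos²φ)).
cos β = 0.9744, cos φ = 0.8545, √(cos²β − cos²φ) = 0.4683.
K_a = 0.9744 × (0.9744 − 0.4683)/(0.9744 + 0.4683) = 0.3418.

0.342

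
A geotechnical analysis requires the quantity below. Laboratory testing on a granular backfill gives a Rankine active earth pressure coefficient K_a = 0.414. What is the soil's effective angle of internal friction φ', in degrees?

24.5°

K_a = tan²(45° − φ/2) ⇒ 45° − φ/2 = arctan(√0.414) = 32.76°.
φ = 2(45° − 32.76°) = 24.48°.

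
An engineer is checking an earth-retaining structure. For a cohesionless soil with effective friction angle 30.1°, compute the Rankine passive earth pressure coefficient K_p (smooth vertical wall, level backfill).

3.01

K_p = (1 + sin φ)/(1 − sin φ) = tan²(45° + 30.1°/2) = 3.012.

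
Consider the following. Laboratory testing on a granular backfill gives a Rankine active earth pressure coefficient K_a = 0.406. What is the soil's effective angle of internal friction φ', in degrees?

25.0°

K_a = tan²(45° − φ/2) ⇒ 45° − φ/2 = arctan(√0.406) = 32.50°.
φ = 2(45° − 32.50°) = 24.99°.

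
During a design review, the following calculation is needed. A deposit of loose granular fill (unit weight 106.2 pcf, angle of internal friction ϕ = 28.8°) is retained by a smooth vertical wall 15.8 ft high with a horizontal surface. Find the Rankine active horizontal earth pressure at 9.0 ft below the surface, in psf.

K_a = (1 − sin φ)/(1 + sin φ) = 0.3498.
σ_h = K_a γ z = 0.3498 × 106.2 × 9.0 = 334.3 psf.

334 psf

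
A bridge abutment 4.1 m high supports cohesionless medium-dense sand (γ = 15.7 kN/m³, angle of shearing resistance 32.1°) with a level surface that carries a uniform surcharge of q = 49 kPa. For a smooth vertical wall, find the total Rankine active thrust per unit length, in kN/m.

102 kN/m

K_a = tan²(45° − φ/2) = 0.3060.
Soil triangle: ½ K_a γ H² = 0.5×0.3060×15.7×4.1² = 40.38 kN/m.
Surcharge rectangle: K_a q H = 0.3060×49×4.1 = 61.47 kN/m.
Total = 40.38 + 61.47 = 101.9 kN/m.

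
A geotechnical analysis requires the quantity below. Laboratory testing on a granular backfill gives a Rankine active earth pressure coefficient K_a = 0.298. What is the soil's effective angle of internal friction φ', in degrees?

K_a = tan²(45° − φ/2) ⇒ 45° − φ/2 = arctan(√0.298) = 28.63°.
φ = 2(45° − 28.63°) = 32.74°.

32.7°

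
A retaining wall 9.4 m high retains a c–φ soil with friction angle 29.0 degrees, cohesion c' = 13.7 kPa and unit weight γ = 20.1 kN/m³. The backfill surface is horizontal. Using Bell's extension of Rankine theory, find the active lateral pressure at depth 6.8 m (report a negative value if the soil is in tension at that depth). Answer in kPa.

31.3 kPa

K_a = (1 − sin φ)/(1 + sin φ) = 0.3470.
σ_a = K_a γ z − 2c√K_a = 0.3470×20.1×6.8 − 2×13.7×0.5890 = 31.28 kPa.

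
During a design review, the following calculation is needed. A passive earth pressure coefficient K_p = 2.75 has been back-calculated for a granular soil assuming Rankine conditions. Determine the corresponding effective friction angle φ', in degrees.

27.8°

K_p = (1+sin φ)/(1−sin φ) ⇒ sin φ = (K_p − 1)/(K_p + 1) = 0.4667.
φ = arcsin(0.4667) = 27.82°.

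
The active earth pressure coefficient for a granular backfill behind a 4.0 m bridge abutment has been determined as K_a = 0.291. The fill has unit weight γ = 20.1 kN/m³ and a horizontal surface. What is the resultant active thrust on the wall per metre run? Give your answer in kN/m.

46.8 kN/m

P = ½ K_a γ H² = 0.5 × 0.291 × 20.1 × 4.0² = 46.79 kN/m.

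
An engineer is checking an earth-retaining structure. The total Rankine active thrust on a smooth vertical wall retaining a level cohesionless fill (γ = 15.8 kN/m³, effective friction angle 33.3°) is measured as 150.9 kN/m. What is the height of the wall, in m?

8.10 m

K_a = 0.2911. P_a = ½ K_a γ H² ⇒ H = √(2P_a/(K_a γ)).
H = √(2×150.9/(0.2911×15.8)) = 8.100 m.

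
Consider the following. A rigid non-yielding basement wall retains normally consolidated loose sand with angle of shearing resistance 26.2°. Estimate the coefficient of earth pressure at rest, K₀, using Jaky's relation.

K₀ = 1 − sin φ' = 1 − sin 26.2° = 0.5585.

0.558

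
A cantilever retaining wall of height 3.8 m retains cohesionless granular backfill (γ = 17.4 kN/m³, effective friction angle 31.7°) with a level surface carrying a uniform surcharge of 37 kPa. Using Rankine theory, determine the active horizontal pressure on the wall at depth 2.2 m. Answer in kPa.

23.4 kPa

K_a = (1 − sin φ)/(1 + sin φ) = 0.3111.
σ_v = γz + q = 17.4 × 2.2 + 37 = 75.28 kPa.
σ_h = K_a σ_v = 0.3111 × 75.28 = 23.42 kPa.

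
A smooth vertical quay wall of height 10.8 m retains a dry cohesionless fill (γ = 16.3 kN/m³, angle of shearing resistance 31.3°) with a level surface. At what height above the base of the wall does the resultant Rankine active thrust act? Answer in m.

K_a = 0.3162.
The pressure distribution is triangular, so the resultant acts at H/3 above the base = 10.8/3 = 3.600 m.

3.60 m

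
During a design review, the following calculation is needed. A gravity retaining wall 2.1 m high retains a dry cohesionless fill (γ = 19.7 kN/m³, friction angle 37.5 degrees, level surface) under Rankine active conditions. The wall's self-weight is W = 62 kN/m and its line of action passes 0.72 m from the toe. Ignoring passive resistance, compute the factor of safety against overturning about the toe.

K_a = tan²(45° − 37.5°/2) = 0.2432.
P_a = ½K_aγH² = 0.5×0.2432×19.7×2.1² = 10.56 kN/m, acting at H/3 = 0.7000 m above the base.
Overturning moment M_o = P_a × H/3 = 10.56 × 0.7000 = 7.395.
Resisting moment M_r = W × 0.72 = 62 × 0.72 = 44.64.
FS_overturning = M_r/M_o = 44.64/7.395 = 6.037.

6.04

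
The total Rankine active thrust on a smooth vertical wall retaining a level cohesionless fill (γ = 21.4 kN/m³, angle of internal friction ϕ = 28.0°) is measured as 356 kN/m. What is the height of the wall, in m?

9.60 m

K_a = 0.3610. P_a = ½ K_a γ H² ⇒ H = √(2P_a/(K_a γ)).
H = √(2×356/(0.3610×21.4)) = 9.600 m.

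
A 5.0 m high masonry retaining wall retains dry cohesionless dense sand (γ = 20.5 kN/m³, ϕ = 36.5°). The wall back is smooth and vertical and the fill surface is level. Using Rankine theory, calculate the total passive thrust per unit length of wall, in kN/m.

K_p = tan²(45° + φ/2) = 3.936.
P_p = ½ K_p γ H² = 0.5 × 3.936 × 20.5 × 5.0² = 1009 kN/m.

1010 kN/m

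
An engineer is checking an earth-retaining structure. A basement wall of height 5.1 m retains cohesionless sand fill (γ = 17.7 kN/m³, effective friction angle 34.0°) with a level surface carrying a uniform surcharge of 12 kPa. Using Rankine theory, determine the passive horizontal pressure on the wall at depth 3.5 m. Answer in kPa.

262 kPa

K_p = (1 + sin φ)/(1 − sin φ) = 3.537.
σ_v = γz + q = 17.7 × 3.5 + 12 = 73.95 kPa.
σ_h = K_p σ_v = 3.537 × 73.95 = 261.6 kPa.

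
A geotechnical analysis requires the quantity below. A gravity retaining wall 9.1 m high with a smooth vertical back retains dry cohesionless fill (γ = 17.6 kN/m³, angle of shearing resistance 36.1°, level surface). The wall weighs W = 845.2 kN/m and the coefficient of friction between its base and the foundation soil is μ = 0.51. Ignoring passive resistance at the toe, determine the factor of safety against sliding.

K_a = tan²(45° − 36.1°/2) = 0.2585.
P_a = ½K_aγH² = 0.5×0.2585×17.6×9.1² = 188.4 kN/m, acting at H/3 = 3.033 m above the base.
FS_sliding = μW / P_a = 0.51×845.2 / 188.4 = 2.288.

2.29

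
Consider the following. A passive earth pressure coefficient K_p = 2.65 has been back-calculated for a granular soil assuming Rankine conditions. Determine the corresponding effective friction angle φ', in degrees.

K_p = (1+sin φ)/(1−sin φ) ⇒ sin φ = (K_p − 1)/(K_p + 1) = 0.4521.
φ = arcsin(0.4521) = 26.88°.

26.9°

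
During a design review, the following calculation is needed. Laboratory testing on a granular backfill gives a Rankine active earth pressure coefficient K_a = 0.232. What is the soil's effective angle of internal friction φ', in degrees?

K_a = tan²(45° − φ/2) ⇒ 45° − φ/2 = arctan(√0.232) = 25.72°.
φ = 2(45° − 25.72°) = 38.56°.

38.6°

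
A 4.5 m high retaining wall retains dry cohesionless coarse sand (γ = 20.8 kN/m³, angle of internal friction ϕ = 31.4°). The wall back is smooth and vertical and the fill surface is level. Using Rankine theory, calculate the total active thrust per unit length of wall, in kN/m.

K_a = tan²(45° − φ/2) = 0.3149.
P_a = ½ K_a γ H² = 0.5 × 0.3149 × 20.8 × 4.5² = 66.32 kN/m.

66.3 kN/m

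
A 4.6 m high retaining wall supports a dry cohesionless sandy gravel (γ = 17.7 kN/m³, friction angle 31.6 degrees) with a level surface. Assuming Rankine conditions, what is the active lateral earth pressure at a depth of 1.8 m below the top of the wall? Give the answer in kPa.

9.95 kPa

K_a = (1 − sin φ)/(1 + sin φ) = 0.3123.
σ_h = K_a γ z = 0.3123 × 17.7 × 1.8 = 9.951 kPa.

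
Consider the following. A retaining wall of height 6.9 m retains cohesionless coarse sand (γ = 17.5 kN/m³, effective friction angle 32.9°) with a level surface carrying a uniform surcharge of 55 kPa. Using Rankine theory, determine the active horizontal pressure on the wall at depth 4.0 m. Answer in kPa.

K_a = (1 − sin φ)/(1 + sin φ) = 0.2960.
σ_v = γz + q = 17.5 × 4.0 + 55 = 125.0 kPa.
σ_h = K_a σ_v = 0.2960 × 125.0 = 37.00 kPa.

37.0 kPa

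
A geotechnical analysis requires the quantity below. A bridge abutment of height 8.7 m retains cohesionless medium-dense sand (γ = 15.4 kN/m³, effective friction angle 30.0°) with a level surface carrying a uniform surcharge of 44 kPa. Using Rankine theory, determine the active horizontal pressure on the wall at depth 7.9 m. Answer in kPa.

K_a = (1 − sin φ)/(1 + sin φ) = 0.3333.
σ_v = γz + q = 15.4 × 7.9 + 44 = 165.7 kPa.
σ_h = K_a σ_v = 0.3333 × 165.7 = 55.22 kPa.

55.2 kPa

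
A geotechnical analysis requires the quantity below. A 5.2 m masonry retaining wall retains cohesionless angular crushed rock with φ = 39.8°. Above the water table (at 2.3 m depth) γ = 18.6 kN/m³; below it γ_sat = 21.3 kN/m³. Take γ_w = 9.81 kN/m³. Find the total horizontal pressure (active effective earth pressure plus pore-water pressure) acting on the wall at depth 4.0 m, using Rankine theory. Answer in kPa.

30.4 kPa

K_a = (1 − sin φ)/(1 + sin φ) = 0.2194.
γ' = 21.3 − 9.81 = 11.49 kN/m³.
Effective vertical stress at 4.0 m: σ'_v = 18.6×2.3 + 11.49×1.70 = 62.31 kPa.
σ'_h = K_a σ'_v = 0.2194 × 62.31 = 13.67 kPa; u = γ_w × 1.70 = 16.68 kPa.
Total σ_h = 13.67 + 16.68 = 30.35 kPa.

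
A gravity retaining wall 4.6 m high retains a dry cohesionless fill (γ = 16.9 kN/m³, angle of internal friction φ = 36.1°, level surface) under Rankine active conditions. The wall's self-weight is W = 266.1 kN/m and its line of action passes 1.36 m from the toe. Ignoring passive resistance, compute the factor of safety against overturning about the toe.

5.11

K_a = tan²(45° − 36.1°/2) = 0.2585.
P_a = ½K_aγH² = 0.5×0.2585×16.9×4.6² = 46.22 kN/m, acting at H/3 = 1.533 m above the base.
Overturning moment M_o = P_a × H/3 = 46.22 × 1.533 = 70.87.
Resisting moment M_r = W × 1.36 = 266.1 × 1.36 = 361.9.
FS_overturning = M_r/M_o = 361.9/70.87 = 5.106.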